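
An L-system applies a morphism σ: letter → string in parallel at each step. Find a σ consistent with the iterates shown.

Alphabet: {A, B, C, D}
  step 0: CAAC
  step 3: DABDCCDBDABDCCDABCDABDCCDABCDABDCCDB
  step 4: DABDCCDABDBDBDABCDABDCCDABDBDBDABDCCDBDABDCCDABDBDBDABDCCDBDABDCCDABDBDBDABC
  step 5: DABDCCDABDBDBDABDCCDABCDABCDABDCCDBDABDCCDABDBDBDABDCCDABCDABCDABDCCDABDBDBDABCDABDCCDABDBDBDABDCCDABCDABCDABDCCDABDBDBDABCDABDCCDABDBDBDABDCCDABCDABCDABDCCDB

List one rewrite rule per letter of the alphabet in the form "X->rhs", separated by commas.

  step 4 ⇒ step 5: DABDCCDABDBDBDABCDABDCCDABDBDBDABDCCDBDABDCCDABDBDBDABDCCDBDABDCCDABDBDBDABC ⇒ DAB·DC·C·DAB·DB·DB·DAB·DC·C·DAB·C·DAB·C·DAB·DC·C·DB·DAB·DC·C·DAB·DB·DB·DAB·DC·C·DAB·C·DAB·C·DAB·DC·C·DAB·DB·DB·DAB·C·DAB·DC·C·DAB·DB·DB·DAB·DC·C·DAB·C·DAB·C·DAB·DC·C·DAB·DB·DB·DAB·C·DAB·DC·C·DAB·DB·DB·DAB·DC·C·DAB·C·DAB·C·DAB·DC·C·DB
    A ↦ DC
    B ↦ C
    C ↦ DB
    D ↦ DAB

A->DC, B->C, C->DB, D->DAB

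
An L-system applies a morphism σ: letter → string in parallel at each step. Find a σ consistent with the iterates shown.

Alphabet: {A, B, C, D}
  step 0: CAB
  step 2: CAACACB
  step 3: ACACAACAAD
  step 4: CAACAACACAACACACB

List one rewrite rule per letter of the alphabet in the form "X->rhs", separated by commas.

  step 3 ⇒ step 4: ACACAACAAD ⇒ CA·A·CA·A·CA·CA·A·CA·CA·CB
    A ↦ CA
    C ↦ A
    D ↦ CB
  step 2 ⇒ step 3: CAACACB ⇒ A·CA·CA·A·CA·A·D
    B ↦ D

A->CA, B->D, C->A, D->CB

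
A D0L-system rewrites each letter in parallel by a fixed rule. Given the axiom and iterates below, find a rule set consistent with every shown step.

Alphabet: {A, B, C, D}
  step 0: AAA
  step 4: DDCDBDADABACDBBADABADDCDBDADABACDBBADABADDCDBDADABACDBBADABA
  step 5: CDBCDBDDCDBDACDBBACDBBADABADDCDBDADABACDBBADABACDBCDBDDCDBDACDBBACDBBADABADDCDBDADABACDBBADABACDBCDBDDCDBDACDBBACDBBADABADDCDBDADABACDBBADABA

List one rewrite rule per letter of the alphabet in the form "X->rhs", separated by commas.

A->BA, B->DA, C->DD, D->CDB

  step 4 ⇒ step 5: DDCDBDADABACDBBADABADDCDBDADABACDBBADABADDCDBDADABACDBBADABA ⇒ CDB·CDB·DD·CDB·DA·CDB·BA·CDB·BA·DA·BA·DD·CDB·DA·DA·BA·CDB·BA·DA·BA·CDB·CDB·DD·CDB·DA·CDB·BA·CDB·BA·DA·BA·DD·CDB·DA·DA·BA·CDB·BA·DA·BA·CDB·CDB·DD·CDB·DA·CDB·BA·CDB·BA·DA·BA·DD·CDB·DA·DA·BA·CDB·BA·DA·BA
    A ↦ BA
    B ↦ DA
    C ↦ DD
    D ↦ CDB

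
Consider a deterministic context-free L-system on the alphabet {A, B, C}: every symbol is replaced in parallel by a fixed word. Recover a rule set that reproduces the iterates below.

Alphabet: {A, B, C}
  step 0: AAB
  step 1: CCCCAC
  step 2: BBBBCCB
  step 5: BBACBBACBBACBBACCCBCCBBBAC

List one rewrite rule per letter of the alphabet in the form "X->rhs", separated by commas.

  step 1 ⇒ step 2: CCCCAC ⇒ B·B·B·B·CC·B
    A ↦ CC
    C ↦ B
  step 0 ⇒ step 1: AAB ⇒ CC·CC·AC
    B ↦ AC

A->CC, B->AC, C->B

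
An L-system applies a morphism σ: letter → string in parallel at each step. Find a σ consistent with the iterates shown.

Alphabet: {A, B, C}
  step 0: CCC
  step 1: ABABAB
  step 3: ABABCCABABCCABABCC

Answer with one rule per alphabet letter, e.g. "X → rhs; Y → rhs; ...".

  step 0 ⇒ step 1: CCC ⇒ AB·AB·AB
    C ↦ AB
    A ↦ CC  (constrained at step 1)
    B ↦ A  (constrained at step 1)

A->CC, B->A, C->AB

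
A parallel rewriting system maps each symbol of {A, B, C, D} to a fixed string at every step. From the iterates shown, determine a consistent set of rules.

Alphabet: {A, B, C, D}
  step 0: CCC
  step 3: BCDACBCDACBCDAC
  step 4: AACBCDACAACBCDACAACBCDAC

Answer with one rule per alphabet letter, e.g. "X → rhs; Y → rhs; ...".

A->D, B->A, C->AC, D->BC

  step 3 ⇒ step 4: BCDACBCDACBCDAC ⇒ A·AC·BC·D·AC·A·AC·BC·D·AC·A·AC·BC·D·AC
    A ↦ D
    B ↦ A
    C ↦ AC
    D ↦ BC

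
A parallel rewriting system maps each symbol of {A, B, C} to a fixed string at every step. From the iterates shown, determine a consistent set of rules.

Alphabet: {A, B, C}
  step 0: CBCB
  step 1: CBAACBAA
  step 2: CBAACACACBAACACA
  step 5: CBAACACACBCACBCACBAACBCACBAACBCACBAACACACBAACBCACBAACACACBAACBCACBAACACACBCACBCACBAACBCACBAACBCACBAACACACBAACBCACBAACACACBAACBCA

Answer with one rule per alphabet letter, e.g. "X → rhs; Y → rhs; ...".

A->CA, B->AA, C->CB

  step 1 ⇒ step 2: CBAACBAA ⇒ CB·AA·CA·CA·CB·AA·CA·CA
    A ↦ CA
    B ↦ AA
    C ↦ CB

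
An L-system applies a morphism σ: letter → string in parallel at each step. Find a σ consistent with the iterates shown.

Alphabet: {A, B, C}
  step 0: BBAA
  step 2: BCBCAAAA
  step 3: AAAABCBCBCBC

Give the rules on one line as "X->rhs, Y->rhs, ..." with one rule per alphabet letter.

  step 2 ⇒ step 3: BCBCAAAA ⇒ A·A·A·A·BC·BC·BC·BC
    A ↦ BC
    B ↦ A
    C ↦ A

A->BC, B->A, C->A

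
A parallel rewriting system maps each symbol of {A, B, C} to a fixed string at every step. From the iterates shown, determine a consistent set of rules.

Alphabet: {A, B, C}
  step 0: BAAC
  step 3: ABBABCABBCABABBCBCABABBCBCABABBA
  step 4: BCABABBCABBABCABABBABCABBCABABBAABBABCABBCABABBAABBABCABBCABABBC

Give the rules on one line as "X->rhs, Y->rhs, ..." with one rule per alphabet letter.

A->BC, B->AB, C->BA

  step 3 ⇒ step 4: ABBABCABBCABABBCBCABABBCBCABABBA ⇒ BC·AB·AB·BC·AB·BA·BC·AB·AB·BA·BC·AB·BC·AB·AB·BA·AB·BA·BC·AB·BC·AB·AB·BA·AB·BA·BC·AB·BC·AB·AB·BC
    A ↦ BC
    B ↦ AB
    C ↦ BA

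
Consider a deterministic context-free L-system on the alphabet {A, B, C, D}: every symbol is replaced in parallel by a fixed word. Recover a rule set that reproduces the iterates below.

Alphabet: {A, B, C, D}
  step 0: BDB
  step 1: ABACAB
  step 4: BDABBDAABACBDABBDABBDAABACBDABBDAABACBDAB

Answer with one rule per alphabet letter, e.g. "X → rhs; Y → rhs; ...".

  step 0 ⇒ step 1: BDB ⇒ AB·AC·AB
    B ↦ AB
    D ↦ AC
    A ↦ BD  (constrained at step 1)
    C ↦ A  (constrained at step 1)

A->BD, B->AB, C->A, D->AC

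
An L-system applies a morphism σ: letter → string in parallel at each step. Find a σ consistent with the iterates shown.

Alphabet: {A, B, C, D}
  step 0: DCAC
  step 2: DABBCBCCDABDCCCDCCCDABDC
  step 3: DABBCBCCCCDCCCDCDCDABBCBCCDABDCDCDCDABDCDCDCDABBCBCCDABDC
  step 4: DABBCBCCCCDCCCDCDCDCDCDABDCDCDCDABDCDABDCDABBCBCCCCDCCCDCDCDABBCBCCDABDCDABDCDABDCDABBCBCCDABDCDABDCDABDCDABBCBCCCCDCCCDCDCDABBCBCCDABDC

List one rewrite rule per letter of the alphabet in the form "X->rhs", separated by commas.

A->BCB, B->CC, C->DC, D->DAB

  step 3 ⇒ step 4: DABBCBCCCCDCCCDCDCDABBCBCCDABDCDCDCDABDCDCDCDABBCBCCDABDC ⇒ DAB·BCB·CC·CC·DC·CC·DC·DC·DC·DC·DAB·DC·DC·DC·DAB·DC·DAB·DC·DAB·BCB·CC·CC·DC·CC·DC·DC·DAB·BCB·CC·DAB·DC·DAB·DC·DAB·DC·DAB·BCB·CC·DAB·DC·DAB·DC·DAB·DC·DAB·BCB·CC·CC·DC·CC·DC·DC·DAB·BCB·CC·DAB·DC
    A ↦ BCB
    B ↦ CC
    C ↦ DC
    D ↦ DAB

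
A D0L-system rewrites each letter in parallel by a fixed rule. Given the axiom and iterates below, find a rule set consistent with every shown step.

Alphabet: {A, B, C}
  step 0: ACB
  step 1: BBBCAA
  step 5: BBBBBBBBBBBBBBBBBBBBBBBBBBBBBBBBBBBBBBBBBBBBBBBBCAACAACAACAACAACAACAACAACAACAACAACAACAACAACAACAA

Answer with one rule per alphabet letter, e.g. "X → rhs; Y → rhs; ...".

A->B, B->CAA, C->BB

  step 0 ⇒ step 1: ACB ⇒ B·BB·CAA
    A ↦ B
    B ↦ CAA
    C ↦ BB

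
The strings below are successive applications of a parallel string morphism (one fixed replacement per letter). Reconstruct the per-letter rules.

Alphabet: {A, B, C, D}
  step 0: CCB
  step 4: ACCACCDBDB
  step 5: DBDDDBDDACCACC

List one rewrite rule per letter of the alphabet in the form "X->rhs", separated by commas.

  step 4 ⇒ step 5: ACCACCDBDB ⇒ DB·D·D·DB·D·D·A·CC·A·CC
    A ↦ DB
    B ↦ CC
    C ↦ D
    D ↦ A

A->DB, B->CC, C->D, D->A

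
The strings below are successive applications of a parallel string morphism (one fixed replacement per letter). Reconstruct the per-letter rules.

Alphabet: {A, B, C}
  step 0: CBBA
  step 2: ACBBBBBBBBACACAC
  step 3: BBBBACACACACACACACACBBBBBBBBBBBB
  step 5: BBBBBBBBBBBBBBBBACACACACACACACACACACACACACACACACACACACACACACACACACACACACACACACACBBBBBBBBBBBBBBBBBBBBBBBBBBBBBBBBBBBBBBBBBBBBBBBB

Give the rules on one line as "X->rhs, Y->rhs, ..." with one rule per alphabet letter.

  step 2 ⇒ step 3: ACBBBBBBBBACACAC ⇒ BBB·B·AC·AC·AC·AC·AC·AC·AC·AC·BBB·B·BBB·B·BBB·B
    A ↦ BBB
    B ↦ AC
    C ↦ B

A->BBB, B->AC, C->B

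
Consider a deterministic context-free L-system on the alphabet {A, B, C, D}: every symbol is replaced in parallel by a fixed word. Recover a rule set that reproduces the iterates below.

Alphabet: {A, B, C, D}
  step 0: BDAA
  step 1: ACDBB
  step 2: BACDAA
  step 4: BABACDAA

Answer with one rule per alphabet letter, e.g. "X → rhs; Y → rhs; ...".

A->B, B->A, C->A, D->CD

  step 1 ⇒ step 2: ACDBB ⇒ B·A·CD·A·A
    A ↦ B
    B ↦ A
    C ↦ A
    D ↦ CD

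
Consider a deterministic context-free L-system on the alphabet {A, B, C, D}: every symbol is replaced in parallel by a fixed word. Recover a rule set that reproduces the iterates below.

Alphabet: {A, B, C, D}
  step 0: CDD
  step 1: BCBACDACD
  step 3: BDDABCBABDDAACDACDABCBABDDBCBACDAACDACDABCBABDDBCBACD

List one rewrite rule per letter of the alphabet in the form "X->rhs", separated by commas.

  step 0 ⇒ step 1: CDD ⇒ BCB·ACD·ACD
    C ↦ BCB
    D ↦ ACD
    A ↦ BDD  (constrained at step 1)
    B ↦ A  (constrained at step 1)

A->BDD, B->A, C->BCB, D->ACD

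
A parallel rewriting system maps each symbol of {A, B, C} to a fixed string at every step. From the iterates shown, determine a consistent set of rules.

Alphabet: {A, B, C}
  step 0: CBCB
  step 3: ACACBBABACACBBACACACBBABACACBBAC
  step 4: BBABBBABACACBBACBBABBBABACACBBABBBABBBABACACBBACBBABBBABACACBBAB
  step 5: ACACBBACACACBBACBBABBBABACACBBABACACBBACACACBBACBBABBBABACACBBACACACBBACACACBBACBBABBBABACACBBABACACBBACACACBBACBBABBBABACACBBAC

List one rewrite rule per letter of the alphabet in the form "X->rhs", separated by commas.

  step 4 ⇒ step 5: BBABBBABACACBBACBBABBBABACACBBABBBABBBABACACBBACBBABBBABACACBBAB ⇒ AC·AC·BB·AC·AC·AC·BB·AC·BB·AB·BB·AB·AC·AC·BB·AB·AC·AC·BB·AC·AC·AC·BB·AC·BB·AB·BB·AB·AC·AC·BB·AC·AC·AC·BB·AC·AC·AC·BB·AC·BB·AB·BB·AB·AC·AC·BB·AB·AC·AC·BB·AC·AC·AC·BB·AC·BB·AB·BB·AB·AC·AC·BB·AC
    A ↦ BB
    B ↦ AC
    C ↦ AB

A->BB, B->AC, C->AB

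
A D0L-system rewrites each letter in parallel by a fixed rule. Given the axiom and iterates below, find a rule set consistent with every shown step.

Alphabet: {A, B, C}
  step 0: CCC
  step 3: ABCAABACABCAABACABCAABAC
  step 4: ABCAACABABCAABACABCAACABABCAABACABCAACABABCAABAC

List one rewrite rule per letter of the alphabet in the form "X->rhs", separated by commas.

  step 3 ⇒ step 4: ABCAABACABCAABACABCAABAC ⇒ AB·CA·AC·AB·AB·CA·AB·AC·AB·CA·AC·AB·AB·CA·AB·AC·AB·CA·AC·AB·AB·CA·AB·AC
    A ↦ AB
    B ↦ CA
    C ↦ AC

A->AB, B->CA, C->AC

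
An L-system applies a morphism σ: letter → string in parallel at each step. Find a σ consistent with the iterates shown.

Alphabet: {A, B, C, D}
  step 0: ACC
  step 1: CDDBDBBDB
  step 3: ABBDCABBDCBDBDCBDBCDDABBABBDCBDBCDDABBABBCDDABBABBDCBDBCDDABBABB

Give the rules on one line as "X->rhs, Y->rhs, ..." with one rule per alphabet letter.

A->CDD, B->ABB, C->BDB, D->DC

  step 0 ⇒ step 1: ACC ⇒ CDD·BDB·BDB
    A ↦ CDD
    C ↦ BDB
    B ↦ ABB  (constrained at step 1)
    D ↦ DC  (constrained at step 1)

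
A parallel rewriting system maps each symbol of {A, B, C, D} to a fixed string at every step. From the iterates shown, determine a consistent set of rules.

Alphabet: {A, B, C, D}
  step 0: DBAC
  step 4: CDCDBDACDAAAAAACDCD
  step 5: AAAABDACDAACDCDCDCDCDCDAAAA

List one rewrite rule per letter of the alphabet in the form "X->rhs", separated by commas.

A->CD, B->BD, C->A, D->A

  step 4 ⇒ step 5: CDCDBDACDAAAAAACDCD ⇒ A·A·A·A·BD·A·CD·A·A·CD·CD·CD·CD·CD·CD·A·A·A·A
    A ↦ CD
    B ↦ BD
    C ↦ A
    D ↦ A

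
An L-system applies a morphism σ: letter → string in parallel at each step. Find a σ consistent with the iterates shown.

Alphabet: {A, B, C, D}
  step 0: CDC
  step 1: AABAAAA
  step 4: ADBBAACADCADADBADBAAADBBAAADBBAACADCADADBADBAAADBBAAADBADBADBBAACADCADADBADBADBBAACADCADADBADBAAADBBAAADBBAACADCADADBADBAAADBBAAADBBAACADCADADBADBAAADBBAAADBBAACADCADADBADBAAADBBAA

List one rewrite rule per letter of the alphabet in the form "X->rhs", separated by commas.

A->ADB, B->CAD, C->AA, D->BAA

  step 0 ⇒ step 1: CDC ⇒ AA·BAA·AA
    C ↦ AA
    D ↦ BAA
    A ↦ ADB  (constrained at step 1)
    B ↦ CAD  (constrained at step 1)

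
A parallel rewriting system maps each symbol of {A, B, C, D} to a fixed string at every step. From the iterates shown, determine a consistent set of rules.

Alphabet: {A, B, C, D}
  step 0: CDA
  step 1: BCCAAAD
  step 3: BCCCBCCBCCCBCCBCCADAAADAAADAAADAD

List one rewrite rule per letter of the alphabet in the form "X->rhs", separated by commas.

A->AD, B->C, C->BCC, D->AA

  step 0 ⇒ step 1: CDA ⇒ BCC·AA·AD
    A ↦ AD
    C ↦ BCC
    D ↦ AA
    B ↦ C  (constrained at step 1)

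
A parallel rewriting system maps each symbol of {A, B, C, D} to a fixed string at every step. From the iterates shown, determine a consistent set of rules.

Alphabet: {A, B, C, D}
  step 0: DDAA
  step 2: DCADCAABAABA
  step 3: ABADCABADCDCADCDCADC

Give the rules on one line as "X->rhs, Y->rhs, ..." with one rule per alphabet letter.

A->DC, B->A, C->A, D->AB

  step 2 ⇒ step 3: DCADCAABAABA ⇒ AB·A·DC·AB·A·DC·DC·A·DC·DC·A·DC
    A ↦ DC
    B ↦ A
    C ↦ A
    D ↦ AB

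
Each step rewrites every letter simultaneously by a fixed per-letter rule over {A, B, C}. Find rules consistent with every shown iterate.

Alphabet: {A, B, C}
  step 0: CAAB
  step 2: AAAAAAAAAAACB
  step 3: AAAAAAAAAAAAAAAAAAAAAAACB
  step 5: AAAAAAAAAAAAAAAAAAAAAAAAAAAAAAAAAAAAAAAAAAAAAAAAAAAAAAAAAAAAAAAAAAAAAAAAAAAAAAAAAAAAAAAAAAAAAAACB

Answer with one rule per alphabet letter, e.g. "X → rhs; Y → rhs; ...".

  step 2 ⇒ step 3: AAAAAAAAAAACB ⇒ AA·AA·AA·AA·AA·AA·AA·AA·AA·AA·AA·A·CB
    A ↦ AA
    B ↦ CB
    C ↦ A

A->AA, B->CB, C->A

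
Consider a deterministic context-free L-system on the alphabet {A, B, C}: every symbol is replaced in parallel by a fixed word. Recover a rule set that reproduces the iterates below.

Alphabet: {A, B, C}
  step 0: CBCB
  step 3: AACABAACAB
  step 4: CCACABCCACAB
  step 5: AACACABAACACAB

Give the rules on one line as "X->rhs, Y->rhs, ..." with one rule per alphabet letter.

  step 4 ⇒ step 5: CCACABCCACAB ⇒ A·A·C·A·C·AB·A·A·C·A·C·AB
    A ↦ C
    B ↦ AB
    C ↦ A

A->C, B->AB, C->A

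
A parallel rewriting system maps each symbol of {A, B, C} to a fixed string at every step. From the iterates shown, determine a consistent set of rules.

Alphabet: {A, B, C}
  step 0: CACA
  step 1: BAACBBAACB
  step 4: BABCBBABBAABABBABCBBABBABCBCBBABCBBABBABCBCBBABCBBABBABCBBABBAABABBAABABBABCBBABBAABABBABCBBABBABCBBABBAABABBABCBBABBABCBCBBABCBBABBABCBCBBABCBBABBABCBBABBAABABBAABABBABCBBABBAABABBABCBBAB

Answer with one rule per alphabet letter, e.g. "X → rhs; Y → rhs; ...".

  step 0 ⇒ step 1: CACA ⇒ BAA·CB·BAA·CB
    A ↦ CB
    C ↦ BAA
    B ↦ BAB  (constrained at step 1)

A->CB, B->BAB, C->BAA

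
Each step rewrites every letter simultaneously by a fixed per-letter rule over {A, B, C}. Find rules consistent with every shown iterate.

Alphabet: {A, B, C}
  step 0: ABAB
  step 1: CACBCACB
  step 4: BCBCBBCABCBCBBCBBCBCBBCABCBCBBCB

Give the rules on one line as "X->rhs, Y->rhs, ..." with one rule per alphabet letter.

A->CA, B->CB, C->B

  step 0 ⇒ step 1: ABAB ⇒ CA·CB·CA·CB
    A ↦ CA
    B ↦ CB
    C ↦ B  (constrained at step 1)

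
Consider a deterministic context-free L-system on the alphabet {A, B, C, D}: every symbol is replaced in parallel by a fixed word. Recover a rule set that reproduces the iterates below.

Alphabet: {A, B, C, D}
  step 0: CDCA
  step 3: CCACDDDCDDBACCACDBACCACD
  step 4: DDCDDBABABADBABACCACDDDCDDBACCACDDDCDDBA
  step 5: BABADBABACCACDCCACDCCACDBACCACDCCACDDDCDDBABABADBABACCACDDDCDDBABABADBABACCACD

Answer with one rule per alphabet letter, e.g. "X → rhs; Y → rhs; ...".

A->CD, B->CCA, C->D, D->BA

  step 4 ⇒ step 5: DDCDDBABABADBABACCACDDDCDDBACCACDDDCDDBA ⇒ BA·BA·D·BA·BA·CCA·CD·CCA·CD·CCA·CD·BA·CCA·CD·CCA·CD·D·D·CD·D·BA·BA·BA·D·BA·BA·CCA·CD·D·D·CD·D·BA·BA·BA·D·BA·BA·CCA·CD
    A ↦ CD
    B ↦ CCA
    C ↦ D
    D ↦ BA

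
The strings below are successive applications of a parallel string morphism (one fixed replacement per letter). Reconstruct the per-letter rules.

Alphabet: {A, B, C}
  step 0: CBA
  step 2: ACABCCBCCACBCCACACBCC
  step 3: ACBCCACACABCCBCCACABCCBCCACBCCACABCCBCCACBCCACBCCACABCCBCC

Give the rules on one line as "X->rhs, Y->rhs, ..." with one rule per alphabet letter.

A->AC, B->ACA, C->BCC

  step 2 ⇒ step 3: ACABCCBCCACBCCACACBCC ⇒ AC·BCC·AC·ACA·BCC·BCC·ACA·BCC·BCC·AC·BCC·ACA·BCC·BCC·AC·BCC·AC·BCC·ACA·BCC·BCC
    A ↦ AC
    B ↦ ACA
    C ↦ BCC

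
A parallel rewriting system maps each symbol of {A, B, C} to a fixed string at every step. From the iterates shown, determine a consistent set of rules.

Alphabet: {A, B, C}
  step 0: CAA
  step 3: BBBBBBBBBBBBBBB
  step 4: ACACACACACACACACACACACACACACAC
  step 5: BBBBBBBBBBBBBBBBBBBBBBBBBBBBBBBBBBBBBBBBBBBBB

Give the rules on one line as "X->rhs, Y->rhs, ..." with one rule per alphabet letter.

  step 4 ⇒ step 5: ACACACACACACACACACACACACACACAC ⇒ BB·B·BB·B·BB·B·BB·B·BB·B·BB·B·BB·B·BB·B·BB·B·BB·B·BB·B·BB·B·BB·B·BB·B·BB·B
    A ↦ BB
    C ↦ B
  step 3 ⇒ step 4: BBBBBBBBBBBBBBB ⇒ AC·AC·AC·AC·AC·AC·AC·AC·AC·AC·AC·AC·AC·AC·AC
    B ↦ AC

A->BB, B->AC, C->B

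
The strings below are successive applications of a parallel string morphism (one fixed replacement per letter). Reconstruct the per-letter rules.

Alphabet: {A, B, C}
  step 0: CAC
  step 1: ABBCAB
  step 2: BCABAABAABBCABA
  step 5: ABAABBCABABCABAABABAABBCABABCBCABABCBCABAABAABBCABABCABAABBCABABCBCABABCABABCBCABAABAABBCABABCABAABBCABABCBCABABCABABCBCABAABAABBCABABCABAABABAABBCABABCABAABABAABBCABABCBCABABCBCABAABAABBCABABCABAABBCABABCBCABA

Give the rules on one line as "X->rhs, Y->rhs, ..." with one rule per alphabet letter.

A->BC, B->ABA, C->AB

  step 1 ⇒ step 2: ABBCAB ⇒ BC·ABA·ABA·AB·BC·ABA
    A ↦ BC
    B ↦ ABA
    C ↦ AB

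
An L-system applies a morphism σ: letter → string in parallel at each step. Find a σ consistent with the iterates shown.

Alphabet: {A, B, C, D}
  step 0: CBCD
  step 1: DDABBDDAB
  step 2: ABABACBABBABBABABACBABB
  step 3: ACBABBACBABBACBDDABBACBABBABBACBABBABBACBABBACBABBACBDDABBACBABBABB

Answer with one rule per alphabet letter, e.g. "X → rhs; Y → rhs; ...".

  step 2 ⇒ step 3: ABABACBABBABBABABACBABB ⇒ ACB·ABB·ACB·ABB·ACB·DD·ABB·ACB·ABB·ABB·ACB·ABB·ABB·ACB·ABB·ACB·ABB·ACB·DD·ABB·ACB·ABB·ABB
    A ↦ ACB
    B ↦ ABB
    C ↦ DD
  step 0 ⇒ step 1: CBCD ⇒ DD·ABB·DD·AB
    D ↦ AB

A->ACB, B->ABB, C->DD, D->AB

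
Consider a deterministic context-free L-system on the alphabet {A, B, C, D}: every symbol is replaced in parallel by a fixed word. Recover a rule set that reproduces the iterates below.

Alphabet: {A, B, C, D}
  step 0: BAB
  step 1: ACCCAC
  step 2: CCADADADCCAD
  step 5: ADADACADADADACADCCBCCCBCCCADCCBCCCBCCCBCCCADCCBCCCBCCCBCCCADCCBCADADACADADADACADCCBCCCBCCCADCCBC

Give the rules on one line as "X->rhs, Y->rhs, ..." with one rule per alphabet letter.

  step 1 ⇒ step 2: ACCCAC ⇒ CC·AD·AD·AD·CC·AD
    A ↦ CC
    C ↦ AD
  step 0 ⇒ step 1: BAB ⇒ AC·CC·AC
    B ↦ AC
    D ↦ BC  (constrained at step 2)

A->CC, B->AC, C->AD, D->BC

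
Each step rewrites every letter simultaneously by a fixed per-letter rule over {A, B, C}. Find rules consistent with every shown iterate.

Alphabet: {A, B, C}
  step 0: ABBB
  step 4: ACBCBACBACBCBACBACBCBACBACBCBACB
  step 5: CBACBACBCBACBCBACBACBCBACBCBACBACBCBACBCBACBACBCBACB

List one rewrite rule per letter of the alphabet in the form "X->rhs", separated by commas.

A->CB, B->CB, C->A

  step 4 ⇒ step 5: ACBCBACBACBCBACBACBCBACBACBCBACB ⇒ CB·A·CB·A·CB·CB·A·CB·CB·A·CB·A·CB·CB·A·CB·CB·A·CB·A·CB·CB·A·CB·CB·A·CB·A·CB·CB·A·CB
    A ↦ CB
    B ↦ CB
    C ↦ A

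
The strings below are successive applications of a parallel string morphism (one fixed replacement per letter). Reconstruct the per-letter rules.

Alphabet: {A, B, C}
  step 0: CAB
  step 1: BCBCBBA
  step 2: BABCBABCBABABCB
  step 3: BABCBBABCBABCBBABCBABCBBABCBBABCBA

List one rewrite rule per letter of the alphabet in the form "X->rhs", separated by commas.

A->BCB, B->BA, C->BC

  step 2 ⇒ step 3: BABCBABCBABABCB ⇒ BA·BCB·BA·BC·BA·BCB·BA·BC·BA·BCB·BA·BCB·BA·BC·BA
    A ↦ BCB
    B ↦ BA
    C ↦ BC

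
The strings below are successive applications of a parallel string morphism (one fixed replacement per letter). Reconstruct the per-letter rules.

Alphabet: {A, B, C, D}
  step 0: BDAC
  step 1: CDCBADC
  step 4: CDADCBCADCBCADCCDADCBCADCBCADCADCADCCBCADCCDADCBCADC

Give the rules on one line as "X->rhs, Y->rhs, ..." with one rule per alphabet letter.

A->B, B->CD, C->ADC, D->C

  step 0 ⇒ step 1: BDAC ⇒ CD·C·B·ADC
    A ↦ B
    B ↦ CD
    C ↦ ADC
    D ↦ C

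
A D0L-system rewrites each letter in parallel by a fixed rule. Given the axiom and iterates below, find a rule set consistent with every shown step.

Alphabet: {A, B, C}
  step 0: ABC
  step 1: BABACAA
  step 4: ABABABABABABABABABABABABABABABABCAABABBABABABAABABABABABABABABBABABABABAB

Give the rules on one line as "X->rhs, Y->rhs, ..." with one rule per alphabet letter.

A->BAB, B->A, C->CAA

  step 0 ⇒ step 1: ABC ⇒ BAB·A·CAA
    A ↦ BAB
    B ↦ A
    C ↦ CAA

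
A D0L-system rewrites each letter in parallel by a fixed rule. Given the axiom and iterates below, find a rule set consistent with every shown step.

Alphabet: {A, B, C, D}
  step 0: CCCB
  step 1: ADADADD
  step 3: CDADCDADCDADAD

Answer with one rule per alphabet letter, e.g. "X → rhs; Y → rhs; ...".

  step 0 ⇒ step 1: CCCB ⇒ AD·AD·AD·D
    B ↦ D
    C ↦ AD
    A ↦ DB  (constrained at step 1)
    D ↦ C  (constrained at step 1)

A->DB, B->D, C->AD, D->C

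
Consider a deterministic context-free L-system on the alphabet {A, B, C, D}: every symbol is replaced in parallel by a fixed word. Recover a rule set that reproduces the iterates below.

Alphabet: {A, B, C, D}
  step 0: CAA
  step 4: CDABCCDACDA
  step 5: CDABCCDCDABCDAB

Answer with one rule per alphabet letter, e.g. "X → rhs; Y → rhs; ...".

  step 4 ⇒ step 5: CDABCCDACDA ⇒ CD·A·B·C·CD·CD·A·B·CD·A·B
    A ↦ B
    B ↦ C
    C ↦ CD
    D ↦ A

A->B, B->C, C->CD, D->A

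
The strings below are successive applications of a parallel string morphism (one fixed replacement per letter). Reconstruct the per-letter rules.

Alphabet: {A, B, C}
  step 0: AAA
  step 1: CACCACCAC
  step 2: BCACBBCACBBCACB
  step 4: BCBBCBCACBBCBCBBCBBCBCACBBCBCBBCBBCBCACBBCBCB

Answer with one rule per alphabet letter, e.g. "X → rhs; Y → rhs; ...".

  step 1 ⇒ step 2: CACCACCAC ⇒ B·CAC·B·B·CAC·B·B·CAC·B
    A ↦ CAC
    C ↦ B
    B ↦ BC  (constrained at step 2)

A->CAC, B->BC, C->B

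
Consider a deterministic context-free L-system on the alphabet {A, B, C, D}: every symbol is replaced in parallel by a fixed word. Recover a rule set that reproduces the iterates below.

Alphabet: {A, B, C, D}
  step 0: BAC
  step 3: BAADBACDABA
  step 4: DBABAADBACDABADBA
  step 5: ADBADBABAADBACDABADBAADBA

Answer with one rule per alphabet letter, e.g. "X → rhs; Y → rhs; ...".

A->BA, B->D, C->CD, D->A

  step 4 ⇒ step 5: DBABAADBACDABADBA ⇒ A·D·BA·D·BA·BA·A·D·BA·CD·A·BA·D·BA·A·D·BA
    A ↦ BA
    B ↦ D
    C ↦ CD
    D ↦ A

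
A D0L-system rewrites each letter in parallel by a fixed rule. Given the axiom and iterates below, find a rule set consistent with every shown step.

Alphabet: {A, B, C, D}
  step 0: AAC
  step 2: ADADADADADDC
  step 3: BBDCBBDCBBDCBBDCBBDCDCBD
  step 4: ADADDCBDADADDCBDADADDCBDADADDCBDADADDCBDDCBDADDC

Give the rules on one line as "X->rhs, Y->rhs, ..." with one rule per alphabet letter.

A->BB, B->AD, C->BD, D->DC

  step 3 ⇒ step 4: BBDCBBDCBBDCBBDCBBDCDCBD ⇒ AD·AD·DC·BD·AD·AD·DC·BD·AD·AD·DC·BD·AD·AD·DC·BD·AD·AD·DC·BD·DC·BD·AD·DC
    B ↦ AD
    C ↦ BD
    D ↦ DC
  step 2 ⇒ step 3: ADADADADADDC ⇒ BB·DC·BB·DC·BB·DC·BB·DC·BB·DC·DC·BD
    A ↦ BB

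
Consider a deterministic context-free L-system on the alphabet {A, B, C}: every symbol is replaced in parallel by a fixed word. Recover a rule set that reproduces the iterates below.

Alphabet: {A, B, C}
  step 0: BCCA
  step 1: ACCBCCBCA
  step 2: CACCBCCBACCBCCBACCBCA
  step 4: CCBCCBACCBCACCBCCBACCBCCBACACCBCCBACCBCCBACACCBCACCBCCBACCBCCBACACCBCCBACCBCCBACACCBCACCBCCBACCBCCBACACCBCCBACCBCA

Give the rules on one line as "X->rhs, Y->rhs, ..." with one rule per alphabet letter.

  step 1 ⇒ step 2: ACCBCCBCA ⇒ CA·CCB·CCB·A·CCB·CCB·A·CCB·CA
    A ↦ CA
    B ↦ A
    C ↦ CCB

A->CA, B->A, C->CCB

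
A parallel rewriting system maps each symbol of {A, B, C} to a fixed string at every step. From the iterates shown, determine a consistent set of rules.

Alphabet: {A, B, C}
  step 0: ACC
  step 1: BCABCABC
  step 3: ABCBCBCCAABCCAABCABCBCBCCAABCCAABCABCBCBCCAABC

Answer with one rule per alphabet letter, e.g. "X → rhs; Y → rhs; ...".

A->BC, B->CA, C->ABC

  step 0 ⇒ step 1: ACC ⇒ BC·ABC·ABC
    A ↦ BC
    C ↦ ABC
    B ↦ CA  (constrained at step 1)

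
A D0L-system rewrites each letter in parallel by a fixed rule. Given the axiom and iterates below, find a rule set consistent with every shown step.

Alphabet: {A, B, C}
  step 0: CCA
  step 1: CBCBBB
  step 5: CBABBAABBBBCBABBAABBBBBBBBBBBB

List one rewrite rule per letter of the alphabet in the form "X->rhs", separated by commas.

A->BB, B->A, C->CB

  step 0 ⇒ step 1: CCA ⇒ CB·CB·BB
    A ↦ BB
    C ↦ CB
    B ↦ A  (constrained at step 1)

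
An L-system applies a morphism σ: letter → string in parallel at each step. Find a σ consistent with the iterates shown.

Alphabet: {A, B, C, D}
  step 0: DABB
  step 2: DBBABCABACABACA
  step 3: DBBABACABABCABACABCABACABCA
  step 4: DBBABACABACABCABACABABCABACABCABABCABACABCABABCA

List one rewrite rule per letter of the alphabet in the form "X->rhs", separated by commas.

  step 3 ⇒ step 4: DBBABACABABCABACABCABACABCA ⇒ DB·BA·BA·CA·BA·CA·B·CA·BA·CA·BA·B·CA·BA·CA·B·CA·BA·B·CA·BA·CA·B·CA·BA·B·CA
    A ↦ CA
    B ↦ BA
    C ↦ B
    D ↦ DB

A->CA, B->BA, C->B, D->DB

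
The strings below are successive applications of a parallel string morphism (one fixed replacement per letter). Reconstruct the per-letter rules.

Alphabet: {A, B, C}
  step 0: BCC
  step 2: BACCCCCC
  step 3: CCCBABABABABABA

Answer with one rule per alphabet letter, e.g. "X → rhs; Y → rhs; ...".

A->CC, B->C, C->BA

  step 2 ⇒ step 3: BACCCCCC ⇒ C·CC·BA·BA·BA·BA·BA·BA
    A ↦ CC
    B ↦ C
    C ↦ BA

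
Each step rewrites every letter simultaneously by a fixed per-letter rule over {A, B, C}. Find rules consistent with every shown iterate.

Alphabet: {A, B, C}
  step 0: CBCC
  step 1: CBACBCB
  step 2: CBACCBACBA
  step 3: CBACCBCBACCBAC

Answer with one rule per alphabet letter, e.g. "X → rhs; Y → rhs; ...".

  step 2 ⇒ step 3: CBACCBACBA ⇒ CB·A·C·CB·CB·A·C·CB·A·C
    A ↦ C
    B ↦ A
    C ↦ CB

A->C, B->A, C->CB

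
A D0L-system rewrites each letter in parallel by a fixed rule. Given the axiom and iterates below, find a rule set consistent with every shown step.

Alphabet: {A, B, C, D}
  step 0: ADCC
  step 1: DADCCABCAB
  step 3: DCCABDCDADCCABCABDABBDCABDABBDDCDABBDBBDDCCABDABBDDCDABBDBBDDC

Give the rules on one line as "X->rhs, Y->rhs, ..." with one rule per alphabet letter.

A->DA, B->BBD, C->CAB, D->DC

  step 0 ⇒ step 1: ADCC ⇒ DA·DC·CAB·CAB
    A ↦ DA
    C ↦ CAB
    D ↦ DC
    B ↦ BBD  (constrained at step 1)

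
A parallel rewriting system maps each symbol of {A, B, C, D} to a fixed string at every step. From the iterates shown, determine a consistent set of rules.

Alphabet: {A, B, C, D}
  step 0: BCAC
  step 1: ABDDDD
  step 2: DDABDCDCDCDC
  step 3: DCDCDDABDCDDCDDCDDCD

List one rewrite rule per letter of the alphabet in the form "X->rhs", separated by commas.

A->DD, B->AB, C->D, D->DC

  step 2 ⇒ step 3: DDABDCDCDCDC ⇒ DC·DC·DD·AB·DC·D·DC·D·DC·D·DC·D
    A ↦ DD
    B ↦ AB
    C ↦ D
    D ↦ DC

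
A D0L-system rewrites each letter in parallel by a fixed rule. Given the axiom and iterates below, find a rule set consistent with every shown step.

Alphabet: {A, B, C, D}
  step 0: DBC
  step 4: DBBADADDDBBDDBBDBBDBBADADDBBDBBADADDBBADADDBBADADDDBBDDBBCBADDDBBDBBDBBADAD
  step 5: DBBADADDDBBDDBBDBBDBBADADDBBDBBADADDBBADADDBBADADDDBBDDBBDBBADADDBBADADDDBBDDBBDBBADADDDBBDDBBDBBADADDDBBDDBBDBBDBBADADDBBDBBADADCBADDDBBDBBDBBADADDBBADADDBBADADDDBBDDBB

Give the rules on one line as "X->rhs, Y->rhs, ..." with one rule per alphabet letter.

  step 4 ⇒ step 5: DBBADADDDBBDDBBDBBDBBADADDBBDBBADADDBBADADDBBADADDDBBDDBBCBADDDBBDBBDBBADAD ⇒ DBB·AD·AD·D·DBB·D·DBB·DBB·DBB·AD·AD·DBB·DBB·AD·AD·DBB·AD·AD·DBB·AD·AD·D·DBB·D·DBB·DBB·AD·AD·DBB·AD·AD·D·DBB·D·DBB·DBB·AD·AD·D·DBB·D·DBB·DBB·AD·AD·D·DBB·D·DBB·DBB·DBB·AD·AD·DBB·DBB·AD·AD·CB·AD·D·DBB·DBB·DBB·AD·AD·DBB·AD·AD·DBB·AD·AD·D·DBB·D·DBB
    A ↦ D
    B ↦ AD
    C ↦ CB
    D ↦ DBB

A->D, B->AD, C->CB, D->DBB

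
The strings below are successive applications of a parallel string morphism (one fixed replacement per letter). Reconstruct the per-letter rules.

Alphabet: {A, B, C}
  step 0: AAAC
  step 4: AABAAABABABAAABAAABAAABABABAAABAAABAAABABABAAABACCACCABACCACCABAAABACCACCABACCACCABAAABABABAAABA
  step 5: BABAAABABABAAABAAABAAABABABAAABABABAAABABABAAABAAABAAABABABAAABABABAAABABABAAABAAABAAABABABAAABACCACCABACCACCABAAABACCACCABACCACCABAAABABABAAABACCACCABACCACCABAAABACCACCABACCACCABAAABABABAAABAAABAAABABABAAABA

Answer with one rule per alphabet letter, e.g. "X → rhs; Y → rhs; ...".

A->BA, B->AA, C->CCA

  step 4 ⇒ step 5: AABAAABABABAAABAAABAAABABABAAABAAABAAABABABAAABACCACCABACCACCABAAABACCACCABACCACCABAAABABABAAABA ⇒ BA·BA·AA·BA·BA·BA·AA·BA·AA·BA·AA·BA·BA·BA·AA·BA·BA·BA·AA·BA·BA·BA·AA·BA·AA·BA·AA·BA·BA·BA·AA·BA·BA·BA·AA·BA·BA·BA·AA·BA·AA·BA·AA·BA·BA·BA·AA·BA·CCA·CCA·BA·CCA·CCA·BA·AA·BA·CCA·CCA·BA·CCA·CCA·BA·AA·BA·BA·BA·AA·BA·CCA·CCA·BA·CCA·CCA·BA·AA·BA·CCA·CCA·BA·CCA·CCA·BA·AA·BA·BA·BA·AA·BA·AA·BA·AA·BA·BA·BA·AA·BA
    A ↦ BA
    B ↦ AA
    C ↦ CCA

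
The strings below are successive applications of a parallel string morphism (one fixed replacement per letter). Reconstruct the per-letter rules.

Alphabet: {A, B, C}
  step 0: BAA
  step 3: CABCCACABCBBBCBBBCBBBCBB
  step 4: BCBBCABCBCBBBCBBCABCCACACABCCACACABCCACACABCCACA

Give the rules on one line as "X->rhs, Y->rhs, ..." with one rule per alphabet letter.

  step 3 ⇒ step 4: CABCCACABCBBBCBBBCBBBCBB ⇒ BC·BB·CA·BC·BC·BB·BC·BB·CA·BC·CA·CA·CA·BC·CA·CA·CA·BC·CA·CA·CA·BC·CA·CA
    A ↦ BB
    B ↦ CA
    C ↦ BC

A->BB, B->CA, C->BC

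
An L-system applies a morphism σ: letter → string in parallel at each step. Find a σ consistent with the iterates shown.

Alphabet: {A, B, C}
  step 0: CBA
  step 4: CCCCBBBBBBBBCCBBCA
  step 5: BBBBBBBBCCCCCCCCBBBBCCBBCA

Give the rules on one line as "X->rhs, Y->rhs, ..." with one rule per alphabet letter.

A->CA, B->C, C->BB

  step 4 ⇒ step 5: CCCCBBBBBBBBCCBBCA ⇒ BB·BB·BB·BB·C·C·C·C·C·C·C·C·BB·BB·C·C·BB·CA
    A ↦ CA
    B ↦ C
    C ↦ BB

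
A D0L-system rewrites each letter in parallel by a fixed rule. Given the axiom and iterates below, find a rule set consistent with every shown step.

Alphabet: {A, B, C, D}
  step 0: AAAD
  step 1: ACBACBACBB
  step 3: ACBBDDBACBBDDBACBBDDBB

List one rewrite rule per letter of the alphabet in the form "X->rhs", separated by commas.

A->ACB, B->D, C->B, D->B

  step 0 ⇒ step 1: AAAD ⇒ ACB·ACB·ACB·B
    A ↦ ACB
    D ↦ B
    B ↦ D  (constrained at step 1)
    C ↦ B  (constrained at step 1)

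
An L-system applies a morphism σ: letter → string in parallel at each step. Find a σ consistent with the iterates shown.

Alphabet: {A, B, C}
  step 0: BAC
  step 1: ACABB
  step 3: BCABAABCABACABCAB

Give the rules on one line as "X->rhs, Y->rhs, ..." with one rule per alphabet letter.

  step 0 ⇒ step 1: BAC ⇒ A·CAB·B
    A ↦ CAB
    B ↦ A
    C ↦ B

A->CAB, B->A, C->B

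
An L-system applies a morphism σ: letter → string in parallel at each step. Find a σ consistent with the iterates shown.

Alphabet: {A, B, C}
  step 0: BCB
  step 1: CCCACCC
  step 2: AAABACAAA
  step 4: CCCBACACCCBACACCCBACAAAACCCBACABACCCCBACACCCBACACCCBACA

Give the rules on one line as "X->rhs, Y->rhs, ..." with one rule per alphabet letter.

  step 1 ⇒ step 2: CCCACCC ⇒ A·A·A·BAC·A·A·A
    A ↦ BAC
    C ↦ A
  step 0 ⇒ step 1: BCB ⇒ CCC·A·CCC
    B ↦ CCC

A->BAC, B->CCC, C->A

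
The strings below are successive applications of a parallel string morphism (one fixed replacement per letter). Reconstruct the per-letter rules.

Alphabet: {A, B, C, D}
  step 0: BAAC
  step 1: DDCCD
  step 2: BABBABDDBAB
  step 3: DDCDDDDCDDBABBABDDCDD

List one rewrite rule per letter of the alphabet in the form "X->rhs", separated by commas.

A->C, B->DD, C->D, D->BAB

  step 2 ⇒ step 3: BABBABDDBAB ⇒ DD·C·DD·DD·C·DD·BAB·BAB·DD·C·DD
    A ↦ C
    B ↦ DD
    D ↦ BAB
  step 0 ⇒ step 1: BAAC ⇒ DD·C·C·D
    C ↦ D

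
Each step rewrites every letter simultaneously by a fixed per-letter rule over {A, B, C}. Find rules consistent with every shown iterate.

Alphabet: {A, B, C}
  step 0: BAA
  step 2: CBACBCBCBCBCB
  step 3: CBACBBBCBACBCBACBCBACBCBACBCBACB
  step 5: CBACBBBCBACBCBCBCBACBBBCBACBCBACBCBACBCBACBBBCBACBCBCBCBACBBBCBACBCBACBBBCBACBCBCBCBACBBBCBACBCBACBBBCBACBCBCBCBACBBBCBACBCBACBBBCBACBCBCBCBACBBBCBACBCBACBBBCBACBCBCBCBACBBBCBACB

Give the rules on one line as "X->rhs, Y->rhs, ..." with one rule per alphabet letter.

  step 2 ⇒ step 3: CBACBCBCBCBCB ⇒ CBA·CB·BB·CBA·CB·CBA·CB·CBA·CB·CBA·CB·CBA·CB
    A ↦ BB
    B ↦ CB
    C ↦ CBA

A->BB, B->CB, C->CBA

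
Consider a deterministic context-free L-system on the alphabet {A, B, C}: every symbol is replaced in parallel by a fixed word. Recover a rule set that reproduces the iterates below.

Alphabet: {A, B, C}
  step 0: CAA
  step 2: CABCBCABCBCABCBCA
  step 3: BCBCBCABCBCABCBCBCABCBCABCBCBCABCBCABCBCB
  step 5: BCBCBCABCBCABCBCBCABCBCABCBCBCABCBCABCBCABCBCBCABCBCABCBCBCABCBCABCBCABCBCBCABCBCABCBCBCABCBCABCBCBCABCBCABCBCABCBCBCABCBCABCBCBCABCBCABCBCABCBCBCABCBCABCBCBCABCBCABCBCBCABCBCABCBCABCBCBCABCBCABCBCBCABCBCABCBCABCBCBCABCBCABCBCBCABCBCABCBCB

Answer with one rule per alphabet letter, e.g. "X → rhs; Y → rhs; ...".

A->CB, B->CA, C->BCB

  step 2 ⇒ step 3: CABCBCABCBCABCBCA ⇒ BCB·CB·CA·BCB·CA·BCB·CB·CA·BCB·CA·BCB·CB·CA·BCB·CA·BCB·CB
    A ↦ CB
    B ↦ CA
    C ↦ BCB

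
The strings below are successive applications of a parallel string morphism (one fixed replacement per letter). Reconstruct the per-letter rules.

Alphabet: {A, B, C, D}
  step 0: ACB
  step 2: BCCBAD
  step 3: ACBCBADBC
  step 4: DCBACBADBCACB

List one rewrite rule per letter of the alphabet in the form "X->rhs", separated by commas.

A->D, B->A, C->CB, D->BC

  step 3 ⇒ step 4: ACBCBADBC ⇒ D·CB·A·CB·A·D·BC·A·CB
    A ↦ D
    B ↦ A
    C ↦ CB
    D ↦ BC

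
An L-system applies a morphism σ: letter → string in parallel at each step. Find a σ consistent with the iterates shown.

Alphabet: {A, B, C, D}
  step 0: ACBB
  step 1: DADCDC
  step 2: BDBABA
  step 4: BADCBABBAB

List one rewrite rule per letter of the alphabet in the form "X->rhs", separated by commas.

  step 1 ⇒ step 2: DADCDC ⇒ B·D·B·A·B·A
    A ↦ D
    C ↦ A
    D ↦ B
  step 0 ⇒ step 1: ACBB ⇒ D·A·DC·DC
    B ↦ DC

A->D, B->DC, C->A, D->B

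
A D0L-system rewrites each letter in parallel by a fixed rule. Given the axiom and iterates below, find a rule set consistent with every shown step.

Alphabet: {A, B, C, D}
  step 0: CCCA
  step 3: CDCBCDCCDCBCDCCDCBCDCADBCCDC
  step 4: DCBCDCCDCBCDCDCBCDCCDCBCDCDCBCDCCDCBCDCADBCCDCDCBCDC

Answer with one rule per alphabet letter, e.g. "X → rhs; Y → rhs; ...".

  step 3 ⇒ step 4: CDCBCDCCDCBCDCCDCBCDCADBCCDC ⇒ DC·BC·DC·C·DC·BC·DC·DC·BC·DC·C·DC·BC·DC·DC·BC·DC·C·DC·BC·DC·AD·BC·C·DC·DC·BC·DC
    A ↦ AD
    B ↦ C
    C ↦ DC
    D ↦ BC

A->AD, B->C, C->DC, D->BC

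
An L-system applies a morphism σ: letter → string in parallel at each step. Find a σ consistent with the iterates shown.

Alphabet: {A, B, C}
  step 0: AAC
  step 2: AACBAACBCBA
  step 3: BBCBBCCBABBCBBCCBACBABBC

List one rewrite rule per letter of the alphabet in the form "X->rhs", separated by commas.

A->BBC, B->A, C->CB

  step 2 ⇒ step 3: AACBAACBCBA ⇒ BBC·BBC·CB·A·BBC·BBC·CB·A·CB·A·BBC
    A ↦ BBC
    B ↦ A
    C ↦ CB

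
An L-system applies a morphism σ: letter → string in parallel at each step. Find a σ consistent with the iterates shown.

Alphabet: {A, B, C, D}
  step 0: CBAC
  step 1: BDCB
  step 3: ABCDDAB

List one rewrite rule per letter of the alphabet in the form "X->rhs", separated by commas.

  step 0 ⇒ step 1: CBAC ⇒ B·D·C·B
    A ↦ C
    B ↦ D
    C ↦ B
    D ↦ AB  (constrained at step 1)

A->C, B->D, C->B, D->AB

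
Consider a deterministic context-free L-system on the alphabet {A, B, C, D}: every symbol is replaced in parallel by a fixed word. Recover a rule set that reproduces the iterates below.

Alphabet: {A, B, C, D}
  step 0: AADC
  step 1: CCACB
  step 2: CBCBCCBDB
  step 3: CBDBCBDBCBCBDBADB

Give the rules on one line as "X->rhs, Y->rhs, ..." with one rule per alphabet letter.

  step 2 ⇒ step 3: CBCBCCBDB ⇒ CB·DB·CB·DB·CB·CB·DB·A·DB
    B ↦ DB
    C ↦ CB
    D ↦ A
  step 0 ⇒ step 1: AADC ⇒ C·C·A·CB
    A ↦ C

A->C, B->DB, C->CB, D->A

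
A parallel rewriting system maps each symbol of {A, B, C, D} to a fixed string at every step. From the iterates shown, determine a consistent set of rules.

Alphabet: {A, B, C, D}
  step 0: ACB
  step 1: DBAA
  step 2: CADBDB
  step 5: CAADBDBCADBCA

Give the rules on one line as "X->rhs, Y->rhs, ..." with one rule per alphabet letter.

A->DB, B->A, C->A, D->C

  step 1 ⇒ step 2: DBAA ⇒ C·A·DB·DB
    A ↦ DB
    B ↦ A
    D ↦ C
  step 0 ⇒ step 1: ACB ⇒ DB·A·A
    C ↦ A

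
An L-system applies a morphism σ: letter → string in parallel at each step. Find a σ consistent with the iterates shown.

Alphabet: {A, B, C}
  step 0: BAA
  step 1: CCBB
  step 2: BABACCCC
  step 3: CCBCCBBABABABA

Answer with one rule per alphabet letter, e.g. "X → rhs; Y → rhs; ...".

A->B, B->CC, C->BA

  step 2 ⇒ step 3: BABACCCC ⇒ CC·B·CC·B·BA·BA·BA·BA
    A ↦ B
    B ↦ CC
    C ↦ BA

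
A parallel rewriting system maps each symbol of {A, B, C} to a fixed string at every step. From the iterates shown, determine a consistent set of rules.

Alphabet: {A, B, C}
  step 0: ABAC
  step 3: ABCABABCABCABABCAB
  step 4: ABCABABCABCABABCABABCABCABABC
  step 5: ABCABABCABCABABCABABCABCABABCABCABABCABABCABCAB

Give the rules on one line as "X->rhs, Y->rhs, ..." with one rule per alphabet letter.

A->AB, B->C, C->AB

  step 4 ⇒ step 5: ABCABABCABCABABCABABCABCABABC ⇒ AB·C·AB·AB·C·AB·C·AB·AB·C·AB·AB·C·AB·C·AB·AB·C·AB·C·AB·AB·C·AB·AB·C·AB·C·AB
    A ↦ AB
    B ↦ C
    C ↦ AB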